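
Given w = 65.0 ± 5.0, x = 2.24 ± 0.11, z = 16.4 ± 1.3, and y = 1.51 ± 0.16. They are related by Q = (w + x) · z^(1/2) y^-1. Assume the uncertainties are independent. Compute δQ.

24.4

Let u = w + x = 67.2. δu = √(δw² + δx²) = √(25.0 + 0.0121) = 5.00, so δu/u = 0.0744.
Q is then a monomial in u, z, y:
δQ/Q = √((δu/u)² + (½·δz/z)² + (-1·δy/y)²) = √(0.00553 + 0.00157 + 0.0112) = 0.135
Q = 180, so δQ = 0.135 × 180 = 24.4.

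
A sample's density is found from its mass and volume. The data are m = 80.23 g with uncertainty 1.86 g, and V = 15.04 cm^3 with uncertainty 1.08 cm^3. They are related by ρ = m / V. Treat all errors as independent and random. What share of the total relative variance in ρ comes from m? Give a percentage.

(δρ/ρ)² = (1·δm/m)² + (-1·δV/V)²
  m term: (1×0.0232)² = 0.000537
  V term: (-1×0.0718)² = 0.00516
Total = 0.00569. Share from m = 0.000537/0.00569 = 0.0944.

9.44%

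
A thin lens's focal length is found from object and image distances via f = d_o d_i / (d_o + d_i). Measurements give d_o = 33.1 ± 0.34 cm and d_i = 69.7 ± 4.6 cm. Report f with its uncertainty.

∂f/∂d_o = (d_i/(d_o+d_i))² = 0.460;  ∂f/∂d_i = (d_o/(d_o+d_i))² = 0.104
δf = √((∂f/∂d_o · δd_o)² + (∂f/∂d_i · δd_i)²) = √(0.0244 + 0.227) = 0.502 cm
f = 22.4 cm.

22.4 ± 0.502 cm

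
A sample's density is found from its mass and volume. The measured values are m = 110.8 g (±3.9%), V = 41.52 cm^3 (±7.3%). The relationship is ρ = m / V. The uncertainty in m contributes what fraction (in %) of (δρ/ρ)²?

22.2%

(δρ/ρ)² = (1·δm/m)² + (-1·δV/V)²
  m term: (1×0.0390)² = 0.00152
  V term: (-1×0.0730)² = 0.00533
Total = 0.00685. Share from m = 0.00152/0.00685 = 0.222.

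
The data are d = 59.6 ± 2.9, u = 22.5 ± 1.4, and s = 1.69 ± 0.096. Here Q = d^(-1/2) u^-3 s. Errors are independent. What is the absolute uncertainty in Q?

3.78e-06

Each factor contributes (exponent × relative error)² to (δQ/Q)²:
  (−½·δd/d)² = (-0.5×0.0487)² = 0.000592;  (-3·δu/u)² = (-3×0.0622)² = 0.0348;  (1·δs/s)² = (1×0.0568)² = 0.00323
δQ/Q = √(0.0387) = 0.197
Q = 1.92e-05, so δQ = 0.197 × 1.92e-05 = 3.78e-06.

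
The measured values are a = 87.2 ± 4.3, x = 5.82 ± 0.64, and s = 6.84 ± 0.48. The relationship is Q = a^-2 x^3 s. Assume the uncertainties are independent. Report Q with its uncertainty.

For a monomial Q ∝ a^-2, x^3, s, fractional errors add in quadrature:
  (-2·δa/a)² = (-2×0.0493)² = 0.00973;  (3·δx/x)² = (3×0.110)² = 0.109;  (1·δs/s)² = (1×0.0702)² = 0.00492
δQ/Q = √(0.123) = 0.351
Q = 0.177, so δQ = 0.351 × 0.177 = 0.0623.

0.177 ± 0.0623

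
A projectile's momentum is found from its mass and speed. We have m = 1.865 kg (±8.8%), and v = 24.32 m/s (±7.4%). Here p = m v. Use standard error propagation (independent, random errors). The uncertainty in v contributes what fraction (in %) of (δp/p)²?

41.4%

(δp/p)² = (1·δm/m)² + (1·δv/v)²
  m term: (1×0.0880)² = 0.00774
  v term: (1×0.0740)² = 0.00548
Total = 0.0132. Share from v = 0.00548/0.0132 = 0.414.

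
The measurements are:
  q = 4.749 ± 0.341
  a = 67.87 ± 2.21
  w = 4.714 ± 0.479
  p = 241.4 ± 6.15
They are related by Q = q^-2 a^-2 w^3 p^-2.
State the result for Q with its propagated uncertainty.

(1.730 ± 0.600) × 10^-8

For a monomial Q ∝ q^-2, a^-2, w^3, p^-2, fractional errors add in quadrature:
  (-2·δq/q)² = (-2×0.0718)² = 0.0206;  (-2·δa/a)² = (-2×0.0326)² = 0.00424;  (3·δw/w)² = (3×0.102)² = 0.0929;  (-2·δp/p)² = (-2×0.0255)² = 0.00260
δQ/Q = √(0.120) = 0.347
Q = 1.73e-08, so δQ = 0.347 × 1.73e-08 = 6e-09.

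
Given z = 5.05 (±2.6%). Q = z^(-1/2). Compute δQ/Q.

0.0130

For a monomial Q ∝ z^(-1/2), fractional errors add in quadrature:
  (−½·δz/z)² = (-0.5×0.0260)² = 0.000169
δQ/Q = √(0.000169) = 0.0130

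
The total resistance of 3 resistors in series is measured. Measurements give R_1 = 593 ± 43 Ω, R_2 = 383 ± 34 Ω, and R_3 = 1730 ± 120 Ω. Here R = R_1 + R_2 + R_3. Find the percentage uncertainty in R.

Sums and differences: (δR)² = Σ (cᵢ δxᵢ)².
  (δR_1)² = 1850;  (δR_2)² = 1160;  (δR_3)² = 14400
δR = √(17400) = 132 Ω
R = 2710 Ω, so δR/R = 132/2710 = 0.0488.

4.88%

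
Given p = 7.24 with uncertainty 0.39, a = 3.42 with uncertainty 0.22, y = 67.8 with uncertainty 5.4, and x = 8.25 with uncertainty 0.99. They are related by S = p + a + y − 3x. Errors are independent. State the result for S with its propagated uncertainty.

53.7 ± 6.18

For a sum/difference, combine absolute errors in quadrature:
  (δp)² = 0.152;  (δa)² = 0.0484;  (δy)² = 29.2;  (3·δx)² = 8.82
δS = √(38.2) = 6.18
S = 53.7.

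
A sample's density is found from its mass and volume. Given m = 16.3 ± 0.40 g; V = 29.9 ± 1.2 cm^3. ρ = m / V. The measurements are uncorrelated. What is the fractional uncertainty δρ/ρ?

0.0470

Relative error in a monomial: (δρ/ρ)² = Σ (nᵢ · δxᵢ/xᵢ)².
  (1·δm/m)² = (1×0.0245)² = 0.000602;  (-1·δV/V)² = (-1×0.0401)² = 0.00161
δρ/ρ = √(0.00221) = 0.0470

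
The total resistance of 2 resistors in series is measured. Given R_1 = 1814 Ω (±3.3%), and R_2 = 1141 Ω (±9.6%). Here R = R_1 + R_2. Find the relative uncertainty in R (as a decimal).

0.0422

Absolute uncertainties add in quadrature for a linear combination:
  (δR_1)² = 3580;  (δR_2)² = 12000
δR = √(15600) = 125 Ω
R = 2955 Ω, so δR/R = 125/2955 = 0.0422.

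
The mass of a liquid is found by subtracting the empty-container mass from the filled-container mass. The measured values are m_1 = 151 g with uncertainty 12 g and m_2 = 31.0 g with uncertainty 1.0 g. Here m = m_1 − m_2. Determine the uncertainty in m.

Absolute uncertainties add in quadrature for a linear combination:
  (δm_1)² = 144;  (δm_2)² = 1.00
δm = √(145) = 12.0 g

12.0 g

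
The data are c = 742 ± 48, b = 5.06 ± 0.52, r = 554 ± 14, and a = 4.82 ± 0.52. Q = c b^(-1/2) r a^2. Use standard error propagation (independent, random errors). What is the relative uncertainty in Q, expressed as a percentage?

Q is a product of powers, so relative uncertainties combine in quadrature:
  (1·δc/c)² = (1×0.0647)² = 0.00418;  (−½·δb/b)² = (-0.5×0.103)² = 0.00264;  (1·δr/r)² = (1×0.0253)² = 0.000639;  (2·δa/a)² = (2×0.108)² = 0.0466
δQ/Q = √(0.0540) = 0.232

23.2%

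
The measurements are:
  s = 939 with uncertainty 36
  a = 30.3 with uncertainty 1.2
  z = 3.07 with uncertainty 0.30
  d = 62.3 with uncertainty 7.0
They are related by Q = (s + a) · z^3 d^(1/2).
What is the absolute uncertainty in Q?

66600

Let u = s + a = 969. δu = √(δs² + δa²) = √(1300 + 1.44) = 36.0, so δu/u = 0.0372.
Q is then a monomial in u, z, d:
δQ/Q = √((δu/u)² + (3·δz/z)² + (½·δd/d)²) = √(0.00138 + 0.0859 + 0.00316) = 0.301
Q = 2.21e+05, so δQ = 0.301 × 2.21e+05 = 66600.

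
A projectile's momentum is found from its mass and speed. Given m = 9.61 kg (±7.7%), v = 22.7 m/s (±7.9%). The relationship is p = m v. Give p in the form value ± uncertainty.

Each factor contributes (exponent × relative error)² to (δp/p)²:
  (1·δm/m)² = (1×0.0770)² = 0.00593;  (1·δv/v)² = (1×0.0790)² = 0.00624
δp/p = √(0.0122) = 0.110
p = 218 kg·m/s, so δp = 0.110 × 218 = 24.1 kg·m/s.

218 ± 24.1 kg·m/s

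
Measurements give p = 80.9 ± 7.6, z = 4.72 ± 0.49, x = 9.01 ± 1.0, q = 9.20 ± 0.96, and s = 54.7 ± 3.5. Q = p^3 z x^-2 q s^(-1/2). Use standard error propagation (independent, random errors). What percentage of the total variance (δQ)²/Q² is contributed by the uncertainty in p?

(δQ/Q)² = (3·δp/p)² + (1·δz/z)² + (-2·δx/x)² + (1·δq/q)² + (−½·δs/s)²
  p term: (3×0.0939)² = 0.0794
  z term: (1×0.104)² = 0.0108
  x term: (-2×0.111)² = 0.0493
  q term: (1×0.104)² = 0.0109
  s term: (-0.5×0.0640)² = 0.00102
Total = 0.151. Share from p = 0.0794/0.151 = 0.525.

52.5%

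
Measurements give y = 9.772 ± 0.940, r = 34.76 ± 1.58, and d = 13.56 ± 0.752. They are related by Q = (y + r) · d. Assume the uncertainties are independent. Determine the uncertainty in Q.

Let u = y + r = 44.53. δu = √(δy² + δr²) = √(0.884 + 2.50) = 1.84, so δu/u = 0.0413.
Q is then a monomial in u, d:
δQ/Q = √((δu/u)² + (1·δd/d)²) = √(0.00170 + 0.00308) = 0.0691
Q = 603.9, so δQ = 0.0691 × 603.9 = 41.7.

41.7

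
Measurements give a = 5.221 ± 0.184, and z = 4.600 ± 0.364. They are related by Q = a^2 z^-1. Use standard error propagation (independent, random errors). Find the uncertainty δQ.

0.628

Q is a product of powers, so relative uncertainties combine in quadrature:
  (2·δa/a)² = (2×0.0352)² = 0.00497;  (-1·δz/z)² = (-1×0.0791)² = 0.00626
δQ/Q = √(0.0112) = 0.106
Q = 5.926, so δQ = 0.106 × 5.926 = 0.628.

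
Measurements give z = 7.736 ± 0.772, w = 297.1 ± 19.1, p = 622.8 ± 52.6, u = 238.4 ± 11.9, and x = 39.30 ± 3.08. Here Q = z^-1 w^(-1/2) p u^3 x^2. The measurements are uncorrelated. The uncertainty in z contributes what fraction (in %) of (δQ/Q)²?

(δQ/Q)² = (-1·δz/z)² + (−½·δw/w)² + (1·δp/p)² + (3·δu/u)² + (2·δx/x)²
  z term: (-1×0.0998)² = 0.00996
  w term: (-0.5×0.0643)² = 0.00103
  p term: (1×0.0845)² = 0.00713
  u term: (3×0.0499)² = 0.0224
  x term: (2×0.0784)² = 0.0246
Total = 0.0651. Share from z = 0.00996/0.0651 = 0.153.

15.3%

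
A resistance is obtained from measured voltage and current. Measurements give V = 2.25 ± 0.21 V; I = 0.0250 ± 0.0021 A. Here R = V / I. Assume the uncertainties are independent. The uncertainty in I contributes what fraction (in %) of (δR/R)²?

(δR/R)² = (1·δV/V)² + (-1·δI/I)²
  V term: (1×0.0933)² = 0.00871
  I term: (-1×0.0840)² = 0.00706
Total = 0.0158. Share from I = 0.00706/0.0158 = 0.448.

44.8%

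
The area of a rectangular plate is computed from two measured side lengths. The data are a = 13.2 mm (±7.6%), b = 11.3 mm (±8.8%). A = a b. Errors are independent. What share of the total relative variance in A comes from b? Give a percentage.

57.3%

(δA/A)² = (1·δa/a)² + (1·δb/b)²
  a term: (1×0.0760)² = 0.00578
  b term: (1×0.0880)² = 0.00774
Total = 0.0135. Share from b = 0.00774/0.0135 = 0.573.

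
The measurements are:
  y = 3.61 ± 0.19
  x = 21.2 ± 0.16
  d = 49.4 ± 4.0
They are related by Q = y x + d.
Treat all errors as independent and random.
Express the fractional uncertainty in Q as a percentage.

Let p = y·x = 76.5. δp/p = √((1·δy/y)² + (1·δx/x)²) = √(0.00277 + 5.7e-05) = 0.0532, so δp = 4.07.
Q = p + d: δQ = √(δp² + δd²) = √(16.6 + 16.0) = 5.71
Q = 126, so δQ/Q = 5.71/126 = 0.0453.

4.53%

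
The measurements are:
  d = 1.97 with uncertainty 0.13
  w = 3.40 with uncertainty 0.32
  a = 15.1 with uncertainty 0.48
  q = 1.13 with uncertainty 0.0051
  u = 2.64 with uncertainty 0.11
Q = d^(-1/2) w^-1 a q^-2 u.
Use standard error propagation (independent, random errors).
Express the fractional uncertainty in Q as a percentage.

For a monomial Q ∝ d^(-1/2), w^-1, a, q^-2, u, fractional errors add in quadrature:
  (−½·δd/d)² = (-0.5×0.0660)² = 0.00109;  (-1·δw/w)² = (-1×0.0941)² = 0.00886;  (1·δa/a)² = (1×0.0318)² = 0.00101;  (-2·δq/q)² = (-2×0.00451)² = 8.15e-05;  (1·δu/u)² = (1×0.0417)² = 0.00174
δQ/Q = √(0.0128) = 0.113

11.3%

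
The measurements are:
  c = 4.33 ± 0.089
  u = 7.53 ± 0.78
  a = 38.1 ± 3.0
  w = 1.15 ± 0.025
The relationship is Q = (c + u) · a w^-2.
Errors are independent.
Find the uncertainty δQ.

38.2

Let h = c + u = 11.9. δh = √(δc² + δu²) = √(0.00792 + 0.608) = 0.785, so δh/h = 0.0662.
Q is then a monomial in h, a, w:
δQ/Q = √((δh/h)² + (1·δa/a)² + (-2·δw/w)²) = √(0.00438 + 0.00620 + 0.00189) = 0.112
Q = 342, so δQ = 0.112 × 342 = 38.2.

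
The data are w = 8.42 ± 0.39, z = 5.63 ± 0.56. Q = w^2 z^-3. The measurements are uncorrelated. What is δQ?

0.124

Each factor contributes (exponent × relative error)² to (δQ/Q)²:
  (2·δw/w)² = (2×0.0463)² = 0.00858;  (-3·δz/z)² = (-3×0.0995)² = 0.0890
δQ/Q = √(0.0976) = 0.312
Q = 0.397, so δQ = 0.312 × 0.397 = 0.124.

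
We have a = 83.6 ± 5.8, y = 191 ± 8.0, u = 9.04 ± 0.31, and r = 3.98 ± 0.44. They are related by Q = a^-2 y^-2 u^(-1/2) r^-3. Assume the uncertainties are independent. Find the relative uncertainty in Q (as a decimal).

Relative error in a monomial: (δQ/Q)² = Σ (nᵢ · δxᵢ/xᵢ)².
  (-2·δa/a)² = (-2×0.0694)² = 0.0193;  (-2·δy/y)² = (-2×0.0419)² = 0.00702;  (−½·δu/u)² = (-0.5×0.0343)² = 0.000294;  (-3·δr/r)² = (-3×0.111)² = 0.110
δQ/Q = √(0.137) = 0.370

0.370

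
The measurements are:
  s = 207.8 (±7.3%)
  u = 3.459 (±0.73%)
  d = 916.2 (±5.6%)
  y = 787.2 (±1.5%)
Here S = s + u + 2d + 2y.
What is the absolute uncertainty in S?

For a sum/difference, combine absolute errors in quadrature:
  (δs)² = 230;  (δu)² = 0.000638;  (2·δd)² = 10500;  (2·δy)² = 558
δS = √(11300) = 106

106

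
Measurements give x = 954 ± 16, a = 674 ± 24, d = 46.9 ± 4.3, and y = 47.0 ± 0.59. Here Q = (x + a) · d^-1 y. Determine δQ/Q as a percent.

9.42%

Let u = x + a = 1630. δu = √(δx² + δa²) = √(256 + 576) = 28.8, so δu/u = 0.0177.
Q is then a monomial in u, d, y:
δQ/Q = √((δu/u)² + (-1·δd/d)² + (1·δy/y)²) = √(0.000314 + 0.00841 + 0.000158) = 0.0942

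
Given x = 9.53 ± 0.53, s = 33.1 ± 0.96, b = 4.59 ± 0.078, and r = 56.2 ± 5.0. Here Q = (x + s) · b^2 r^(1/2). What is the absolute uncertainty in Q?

415

Let u = x + s = 42.6. δu = √(δx² + δs²) = √(0.281 + 0.922) = 1.10, so δu/u = 0.0257.
Q is then a monomial in u, b, r:
δQ/Q = √((δu/u)² + (2·δb/b)² + (½·δr/r)²) = √(0.000662 + 0.00116 + 0.00198) = 0.0616
Q = 6730, so δQ = 0.0616 × 6730 = 415.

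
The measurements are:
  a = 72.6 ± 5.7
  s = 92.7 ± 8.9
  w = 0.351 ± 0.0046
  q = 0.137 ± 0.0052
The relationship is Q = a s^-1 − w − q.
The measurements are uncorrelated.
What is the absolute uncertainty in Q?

0.0974

Let p = a·s^-1 = 0.783. δp/p = √((1·δa/a)² + (-1·δs/s)²) = √(0.00616 + 0.00922) = 0.124, so δp = 0.0971.
Q = p − w − q: δQ = √(δp² + δw² + δq²) = √(0.00943 + 2.12e-05 + 2.7e-05) = 0.0974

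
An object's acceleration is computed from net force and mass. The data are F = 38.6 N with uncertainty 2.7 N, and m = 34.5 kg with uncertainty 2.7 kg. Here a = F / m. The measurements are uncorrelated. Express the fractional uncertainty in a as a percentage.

10.5%

a is a product of powers, so relative uncertainties combine in quadrature:
  (1·δF/F)² = (1×0.0699)² = 0.00489;  (-1·δm/m)² = (-1×0.0783)² = 0.00612
δa/a = √(0.0110) = 0.105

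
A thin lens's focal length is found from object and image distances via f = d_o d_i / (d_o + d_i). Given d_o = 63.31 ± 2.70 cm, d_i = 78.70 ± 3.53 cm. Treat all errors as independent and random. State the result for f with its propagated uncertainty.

∂f/∂d_o = (d_i/(d_o+d_i))² = 0.307;  ∂f/∂d_i = (d_o/(d_o+d_i))² = 0.199
δf = √((∂f/∂d_o · δd_o)² + (∂f/∂d_i · δd_i)²) = √(0.688 + 0.492) = 1.09 cm
f = 35.09 cm.

35.09 ± 1.09 cm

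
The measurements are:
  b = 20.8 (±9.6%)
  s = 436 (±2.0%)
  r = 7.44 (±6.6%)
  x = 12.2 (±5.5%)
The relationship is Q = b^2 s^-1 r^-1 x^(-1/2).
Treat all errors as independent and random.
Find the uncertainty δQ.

Since Q is a product/quotient, work with relative uncertainties:
  (2·δb/b)² = (2×0.0960)² = 0.0369;  (-1·δs/s)² = (-1×0.0200)² = 0.000400;  (-1·δr/r)² = (-1×0.0660)² = 0.00436;  (−½·δx/x)² = (-0.5×0.0550)² = 0.000756
δQ/Q = √(0.0424) = 0.206
Q = 0.0382, so δQ = 0.206 × 0.0382 = 0.00786.

0.00786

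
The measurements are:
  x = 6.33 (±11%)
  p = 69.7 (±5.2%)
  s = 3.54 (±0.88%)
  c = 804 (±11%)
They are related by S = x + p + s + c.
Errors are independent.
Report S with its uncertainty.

884 ± 88.5

For a sum/difference, combine absolute errors in quadrature:
  (δx)² = 0.485;  (δp)² = 13.1;  (δs)² = 0.000970;  (δc)² = 7820
δS = √(7840) = 88.5
S = 884.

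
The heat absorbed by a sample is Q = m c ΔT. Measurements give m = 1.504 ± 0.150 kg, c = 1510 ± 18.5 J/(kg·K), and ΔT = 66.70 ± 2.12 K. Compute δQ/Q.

Relative error in a monomial: (δQ/Q)² = Σ (nᵢ · δxᵢ/xᵢ)².
  (1·δm/m)² = (1×0.0997)² = 0.00995;  (1·δc/c)² = (1×0.0123)² = 0.000150;  (1·δΔT/ΔT)² = (1×0.0318)² = 0.00101
δQ/Q = √(0.0111) = 0.105

0.105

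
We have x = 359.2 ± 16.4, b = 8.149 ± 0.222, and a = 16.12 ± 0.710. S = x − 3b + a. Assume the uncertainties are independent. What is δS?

16.4

Sums and differences: (δS)² = Σ (cᵢ δxᵢ)².
  (δx)² = 269;  (3·δb)² = 0.444;  (δa)² = 0.504
δS = √(270) = 16.4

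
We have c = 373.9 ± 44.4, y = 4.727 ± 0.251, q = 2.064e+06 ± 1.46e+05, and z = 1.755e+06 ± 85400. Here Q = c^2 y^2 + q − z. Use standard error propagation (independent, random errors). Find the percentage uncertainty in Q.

24.2%

Let p = c^2·y^2 = 3.124e+06. δp/p = √((2·δc/c)² + (2·δy/y)²) = √(0.0564 + 0.0113) = 0.260, so δp = 8.13e+05.
Q = p + q − z: δQ = √(δp² + δq² + δz²) = √(6.6e+11 + 2.13e+10 + 7.29e+09) = 8.3e+05
Q = 3.433e+06, so δQ/Q = 8.3e+05/3.433e+06 = 0.242.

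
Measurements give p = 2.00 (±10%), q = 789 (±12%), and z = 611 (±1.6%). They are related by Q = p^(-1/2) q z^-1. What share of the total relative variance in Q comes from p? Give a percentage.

(δQ/Q)² = (−½·δp/p)² + (1·δq/q)² + (-1·δz/z)²
  p term: (-0.5×0.100)² = 0.00250
  q term: (1×0.120)² = 0.0144
  z term: (-1×0.0160)² = 0.000256
Total = 0.0172. Share from p = 0.00250/0.0172 = 0.146.

14.6%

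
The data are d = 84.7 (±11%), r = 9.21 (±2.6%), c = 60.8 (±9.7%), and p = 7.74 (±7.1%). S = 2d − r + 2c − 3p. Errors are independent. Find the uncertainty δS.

For a sum/difference, combine absolute errors in quadrature:
  (2·δd)² = 347;  (δr)² = 0.0573;  (2·δc)² = 139;  (3·δp)² = 2.72
δS = √(489) = 22.1

22.1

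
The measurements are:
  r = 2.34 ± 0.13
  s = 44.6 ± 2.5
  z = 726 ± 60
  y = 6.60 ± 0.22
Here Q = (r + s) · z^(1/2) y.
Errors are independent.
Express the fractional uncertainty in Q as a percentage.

7.53%

Let u = r + s = 46.9. δu = √(δr² + δs²) = √(0.0169 + 6.25) = 2.50, so δu/u = 0.0533.
Q is then a monomial in u, z, y:
δQ/Q = √((δu/u)² + (½·δz/z)² + (1·δy/y)²) = √(0.00284 + 0.00171 + 0.00111) = 0.0753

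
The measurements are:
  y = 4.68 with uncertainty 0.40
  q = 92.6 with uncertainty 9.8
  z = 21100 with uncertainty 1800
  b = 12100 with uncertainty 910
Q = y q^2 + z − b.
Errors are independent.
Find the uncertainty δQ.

Let p = y·q^2 = 40100. δp/p = √((1·δy/y)² + (2·δq/q)²) = √(0.00731 + 0.0448) = 0.228, so δp = 9160.
Q = p + z − b: δQ = √(δp² + δz² + δb²) = √(8.39e+07 + 3.24e+06 + 8.28e+05) = 9380

9380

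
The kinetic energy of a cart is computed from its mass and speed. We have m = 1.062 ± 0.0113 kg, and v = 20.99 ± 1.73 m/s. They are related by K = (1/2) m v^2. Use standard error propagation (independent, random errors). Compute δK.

For a monomial K ∝ m, v^2, fractional errors add in quadrature:
  (1·δm/m)² = (1×0.0106)² = 0.000113;  (2·δv/v)² = (2×0.0824)² = 0.0272
δK/K = √(0.0273) = 0.165
K = 233.9 J, so δK = 0.165 × 233.9 = 38.6 J.

38.6 J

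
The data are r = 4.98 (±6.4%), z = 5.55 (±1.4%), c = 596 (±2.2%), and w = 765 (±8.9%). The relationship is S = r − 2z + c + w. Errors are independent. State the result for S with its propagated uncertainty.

For a sum/difference, combine absolute errors in quadrature:
  (δr)² = 0.102;  (2·δz)² = 0.0241;  (δc)² = 172;  (δw)² = 4640
δS = √(4810) = 69.3
S = 1350.

1350 ± 69.3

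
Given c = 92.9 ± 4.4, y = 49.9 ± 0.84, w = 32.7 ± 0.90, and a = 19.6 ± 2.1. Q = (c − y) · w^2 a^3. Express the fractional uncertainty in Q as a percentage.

Let u = c − y = 43.0. δu = √(δc² + δy²) = √(19.4 + 0.706) = 4.48, so δu/u = 0.104.
Q is then a monomial in u, w, a:
δQ/Q = √((δu/u)² + (2·δw/w)² + (3·δa/a)²) = √(0.0109 + 0.00303 + 0.103) = 0.342

34.2%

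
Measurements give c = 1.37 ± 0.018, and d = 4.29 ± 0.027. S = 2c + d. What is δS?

0.0450

Sums and differences: (δS)² = Σ (cᵢ δxᵢ)².
  (2·δc)² = 0.00130;  (δd)² = 0.000729
δS = √(0.00202) = 0.0450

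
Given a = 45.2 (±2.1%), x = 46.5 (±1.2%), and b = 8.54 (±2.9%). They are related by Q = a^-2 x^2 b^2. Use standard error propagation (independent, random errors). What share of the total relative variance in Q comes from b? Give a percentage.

59.0%

(δQ/Q)² = (-2·δa/a)² + (2·δx/x)² + (2·δb/b)²
  a term: (-2×0.0210)² = 0.00176
  x term: (2×0.0120)² = 0.000576
  b term: (2×0.0290)² = 0.00336
Total = 0.00570. Share from b = 0.00336/0.00570 = 0.590.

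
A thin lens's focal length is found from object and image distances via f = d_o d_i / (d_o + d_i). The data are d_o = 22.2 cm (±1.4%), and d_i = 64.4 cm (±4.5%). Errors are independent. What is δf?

0.257 cm

∂f/∂d_o = (d_i/(d_o+d_i))² = 0.553;  ∂f/∂d_i = (d_o/(d_o+d_i))² = 0.0657
δf = √((∂f/∂d_o · δd_o)² + (∂f/∂d_i · δd_i)²) = √(0.0295 + 0.0363) = 0.257 cm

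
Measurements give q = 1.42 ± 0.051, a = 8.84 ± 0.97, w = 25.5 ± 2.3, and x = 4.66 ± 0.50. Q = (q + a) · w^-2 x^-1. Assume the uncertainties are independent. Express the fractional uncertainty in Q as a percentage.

23.0%

Let u = q + a = 10.3. δu = √(δq² + δa²) = √(0.00260 + 0.941) = 0.971, so δu/u = 0.0947.
Q is then a monomial in u, w, x:
δQ/Q = √((δu/u)² + (-2·δw/w)² + (-1·δx/x)²) = √(0.00896 + 0.0325 + 0.0115) = 0.230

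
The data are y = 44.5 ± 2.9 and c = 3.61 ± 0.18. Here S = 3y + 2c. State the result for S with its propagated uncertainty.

For a sum/difference, combine absolute errors in quadrature:
  (3·δy)² = 75.7;  (2·δc)² = 0.130
δS = √(75.8) = 8.71
S = 141.

141 ± 8.71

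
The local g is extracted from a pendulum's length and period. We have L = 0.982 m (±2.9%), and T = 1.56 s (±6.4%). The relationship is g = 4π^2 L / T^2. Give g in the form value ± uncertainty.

For a monomial g ∝ L, T^-2, fractional errors add in quadrature:
  (1·δL/L)² = (1×0.0290)² = 0.000841;  (-2·δT/T)² = (-2×0.0640)² = 0.0164
δg/g = √(0.0172) = 0.131
g = 15.9 m/s^2, so δg = 0.131 × 15.9 = 2.09 m/s^2.

15.9 ± 2.09 m/s^2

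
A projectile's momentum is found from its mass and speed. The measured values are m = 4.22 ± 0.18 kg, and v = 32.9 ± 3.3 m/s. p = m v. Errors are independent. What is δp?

For a monomial p ∝ m, v, fractional errors add in quadrature:
  (1·δm/m)² = (1×0.0427)² = 0.00182;  (1·δv/v)² = (1×0.100)² = 0.0101
δp/p = √(0.0119) = 0.109
p = 139 kg·m/s, so δp = 0.109 × 139 = 15.1 kg·m/s.

15.1 kg·m/s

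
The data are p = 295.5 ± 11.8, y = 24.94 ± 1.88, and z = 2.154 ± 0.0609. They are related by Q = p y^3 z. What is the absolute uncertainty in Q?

Each factor contributes (exponent × relative error)² to (δQ/Q)²:
  (1·δp/p)² = (1×0.0399)² = 0.00159;  (3·δy/y)² = (3×0.0754)² = 0.0511;  (1·δz/z)² = (1×0.0283)² = 0.000799
δQ/Q = √(0.0535) = 0.231
Q = 9.874e+06, so δQ = 0.231 × 9.874e+06 = 2.28e+06.

2.28e+06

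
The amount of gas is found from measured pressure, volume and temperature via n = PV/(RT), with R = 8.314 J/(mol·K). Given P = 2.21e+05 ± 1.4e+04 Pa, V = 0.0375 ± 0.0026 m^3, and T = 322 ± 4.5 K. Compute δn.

0.294 mol

Each factor contributes (exponent × relative error)² to (δn/n)²:
  (1·δP/P)² = (1×0.0633)² = 0.00401;  (1·δV/V)² = (1×0.0693)² = 0.00481;  (-1·δT/T)² = (-1×0.0140)² = 0.000195
δn/n = √(0.00902) = 0.0949
n = 3.10 mol, so δn = 0.0949 × 3.10 = 0.294 mol.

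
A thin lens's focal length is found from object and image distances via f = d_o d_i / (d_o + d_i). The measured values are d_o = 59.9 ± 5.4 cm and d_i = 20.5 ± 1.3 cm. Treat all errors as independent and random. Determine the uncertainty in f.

∂f/∂d_o = (d_i/(d_o+d_i))² = 0.0650;  ∂f/∂d_i = (d_o/(d_o+d_i))² = 0.555
δf = √((∂f/∂d_o · δd_o)² + (∂f/∂d_i · δd_i)²) = √(0.123 + 0.521) = 0.802 cm

0.802 cm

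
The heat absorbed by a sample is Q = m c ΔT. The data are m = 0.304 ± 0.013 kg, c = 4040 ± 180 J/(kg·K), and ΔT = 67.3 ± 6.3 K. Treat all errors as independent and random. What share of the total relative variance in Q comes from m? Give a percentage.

14.5%

(δQ/Q)² = (1·δm/m)² + (1·δc/c)² + (1·δΔT/ΔT)²
  m term: (1×0.0428)² = 0.00183
  c term: (1×0.0446)² = 0.00199
  ΔT term: (1×0.0936)² = 0.00876
Total = 0.0126. Share from m = 0.00183/0.0126 = 0.145.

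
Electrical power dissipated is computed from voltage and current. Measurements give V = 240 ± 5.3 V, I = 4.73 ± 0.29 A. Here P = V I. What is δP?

Each factor contributes (exponent × relative error)² to (δP/P)²:
  (1·δV/V)² = (1×0.0221)² = 0.000488;  (1·δI/I)² = (1×0.0613)² = 0.00376
δP/P = √(0.00425) = 0.0652
P = 1140 W, so δP = 0.0652 × 1140 = 74.0 W.

74.0 W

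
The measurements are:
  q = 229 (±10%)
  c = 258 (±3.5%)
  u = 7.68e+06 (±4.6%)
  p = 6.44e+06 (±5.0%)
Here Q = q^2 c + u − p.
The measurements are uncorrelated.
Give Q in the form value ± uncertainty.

(1.48 ± 0.279) × 10^7

Let w = q^2·c = 1.35e+07. δw/w = √((2·δq/q)² + (1·δc/c)²) = √(0.0400 + 0.00123) = 0.203, so δw = 2.75e+06.
Q = w + u − p: δQ = √(δw² + δu² + δp²) = √(7.55e+12 + 1.25e+11 + 1.04e+11) = 2.79e+06
Q = 1.48e+07.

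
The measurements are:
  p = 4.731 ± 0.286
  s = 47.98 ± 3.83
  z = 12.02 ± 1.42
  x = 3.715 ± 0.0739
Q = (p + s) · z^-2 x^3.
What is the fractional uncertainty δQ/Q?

0.254

Let u = p + s = 52.71. δu = √(δp² + δs²) = √(0.0818 + 14.7) = 3.84, so δu/u = 0.0729.
Q is then a monomial in u, z, x:
δQ/Q = √((δu/u)² + (-2·δz/z)² + (3·δx/x)²) = √(0.00531 + 0.0558 + 0.00356) = 0.254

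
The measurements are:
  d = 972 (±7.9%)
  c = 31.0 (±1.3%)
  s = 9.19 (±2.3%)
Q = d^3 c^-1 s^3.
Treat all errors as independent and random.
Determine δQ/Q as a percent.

For a monomial Q ∝ d^3, c^-1, s^3, fractional errors add in quadrature:
  (3·δd/d)² = (3×0.0790)² = 0.0562;  (-1·δc/c)² = (-1×0.0130)² = 0.000169;  (3·δs/s)² = (3×0.0230)² = 0.00476
δQ/Q = √(0.0611) = 0.247

24.7%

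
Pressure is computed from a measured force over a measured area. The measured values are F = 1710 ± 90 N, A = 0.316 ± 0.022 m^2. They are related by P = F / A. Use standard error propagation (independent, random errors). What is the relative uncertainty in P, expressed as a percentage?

8.73%

P is a product of powers, so relative uncertainties combine in quadrature:
  (1·δF/F)² = (1×0.0526)² = 0.00277;  (-1·δA/A)² = (-1×0.0696)² = 0.00485
δP/P = √(0.00762) = 0.0873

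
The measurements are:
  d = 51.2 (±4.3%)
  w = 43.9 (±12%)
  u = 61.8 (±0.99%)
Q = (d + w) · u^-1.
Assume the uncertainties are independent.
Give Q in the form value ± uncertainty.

Let h = d + w = 95.1. δh = √(δd² + δw²) = √(4.85 + 27.8) = 5.71, so δh/h = 0.0600.
Q is then a monomial in h, u:
δQ/Q = √((δh/h)² + (-1·δu/u)²) = √(0.00360 + 9.8e-05) = 0.0608
Q = 1.54, so δQ = 0.0608 × 1.54 = 0.0936.

1.54 ± 0.0936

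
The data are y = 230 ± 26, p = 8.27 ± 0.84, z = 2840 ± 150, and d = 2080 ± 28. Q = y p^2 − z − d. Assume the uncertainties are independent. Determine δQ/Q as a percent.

33.9%

Let w = y·p^2 = 15700. δw/w = √((1·δy/y)² + (2·δp/p)²) = √(0.0128 + 0.0413) = 0.232, so δw = 3660.
Q = w − z − d: δQ = √(δw² + δz² + δd²) = √(1.34e+07 + 22500 + 784) = 3660
Q = 10800, so δQ/Q = 3660/10800 = 0.339.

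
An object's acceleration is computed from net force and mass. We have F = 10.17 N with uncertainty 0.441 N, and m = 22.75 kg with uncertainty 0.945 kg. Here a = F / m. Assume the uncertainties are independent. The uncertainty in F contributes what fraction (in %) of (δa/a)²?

(δa/a)² = (1·δF/F)² + (-1·δm/m)²
  F term: (1×0.0434)² = 0.00188
  m term: (-1×0.0415)² = 0.00173
Total = 0.00361. Share from F = 0.00188/0.00361 = 0.521.

52.1%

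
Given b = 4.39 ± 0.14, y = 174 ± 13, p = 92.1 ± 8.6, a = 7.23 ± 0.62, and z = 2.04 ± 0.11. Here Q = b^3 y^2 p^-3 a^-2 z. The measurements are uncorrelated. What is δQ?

0.0483

For a monomial Q ∝ b^3, y^2, p^-3, a^-2, z, fractional errors add in quadrature:
  (3·δb/b)² = (3×0.0319)² = 0.00915;  (2·δy/y)² = (2×0.0747)² = 0.0223;  (-3·δp/p)² = (-3×0.0934)² = 0.0785;  (-2·δa/a)² = (-2×0.0858)² = 0.0294;  (1·δz/z)² = (1×0.0539)² = 0.00291
δQ/Q = √(0.142) = 0.377
Q = 0.128, so δQ = 0.377 × 0.128 = 0.0483.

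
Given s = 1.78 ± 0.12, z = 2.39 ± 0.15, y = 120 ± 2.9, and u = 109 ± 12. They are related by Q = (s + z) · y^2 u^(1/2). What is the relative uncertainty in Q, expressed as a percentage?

8.65%

Let w = s + z = 4.17. δw = √(δs² + δz²) = √(0.0144 + 0.0225) = 0.192, so δw/w = 0.0461.
Q is then a monomial in w, y, u:
δQ/Q = √((δw/w)² + (2·δy/y)² + (½·δu/u)²) = √(0.00212 + 0.00234 + 0.00303) = 0.0865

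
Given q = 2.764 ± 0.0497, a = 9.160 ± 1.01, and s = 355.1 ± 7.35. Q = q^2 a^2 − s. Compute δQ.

Let p = q^2·a^2 = 641.0. δp/p = √((2·δq/q)² + (2·δa/a)²) = √(0.00129 + 0.0486) = 0.223, so δp = 143.
Q = p − s: δQ = √(δp² + δs²) = √(20500 + 54.0) = 143

143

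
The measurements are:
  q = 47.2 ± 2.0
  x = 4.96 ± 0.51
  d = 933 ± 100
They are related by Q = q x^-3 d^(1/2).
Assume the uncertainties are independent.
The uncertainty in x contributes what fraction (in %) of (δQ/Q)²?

95.3%

(δQ/Q)² = (1·δq/q)² + (-3·δx/x)² + (½·δd/d)²
  q term: (1×0.0424)² = 0.00180
  x term: (-3×0.103)² = 0.0952
  d term: (0.5×0.107)² = 0.00287
Total = 0.0998. Share from x = 0.0952/0.0998 = 0.953.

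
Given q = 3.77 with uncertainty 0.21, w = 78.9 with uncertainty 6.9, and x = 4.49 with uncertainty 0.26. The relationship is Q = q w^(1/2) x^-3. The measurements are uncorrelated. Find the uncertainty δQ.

Q is a product of powers, so relative uncertainties combine in quadrature:
  (1·δq/q)² = (1×0.0557)² = 0.00310;  (½·δw/w)² = (0.5×0.0875)² = 0.00191;  (-3·δx/x)² = (-3×0.0579)² = 0.0302
δQ/Q = √(0.0352) = 0.188
Q = 0.370, so δQ = 0.188 × 0.370 = 0.0694.

0.0694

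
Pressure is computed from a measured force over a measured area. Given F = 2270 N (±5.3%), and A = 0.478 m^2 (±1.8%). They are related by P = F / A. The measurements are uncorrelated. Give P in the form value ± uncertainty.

4750 ± 266 Pa

Products/powers → add relative errors in quadrature, weighted by exponent:
  (1·δF/F)² = (1×0.0530)² = 0.00281;  (-1·δA/A)² = (-1×0.0180)² = 0.000324
δP/P = √(0.00313) = 0.0560
P = 4750 Pa, so δP = 0.0560 × 4750 = 266 Pa.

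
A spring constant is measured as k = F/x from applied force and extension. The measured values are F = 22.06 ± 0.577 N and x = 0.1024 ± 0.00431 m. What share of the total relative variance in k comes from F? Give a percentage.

27.9%

(δk/k)² = (1·δF/F)² + (-1·δx/x)²
  F term: (1×0.0262)² = 0.000684
  x term: (-1×0.0421)² = 0.00177
Total = 0.00246. Share from F = 0.000684/0.00246 = 0.279.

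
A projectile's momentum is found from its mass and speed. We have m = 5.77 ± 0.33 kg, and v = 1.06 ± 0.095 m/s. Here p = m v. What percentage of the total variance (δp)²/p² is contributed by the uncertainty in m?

(δp/p)² = (1·δm/m)² + (1·δv/v)²
  m term: (1×0.0572)² = 0.00327
  v term: (1×0.0896)² = 0.00803
Total = 0.0113. Share from m = 0.00327/0.0113 = 0.289.

28.9%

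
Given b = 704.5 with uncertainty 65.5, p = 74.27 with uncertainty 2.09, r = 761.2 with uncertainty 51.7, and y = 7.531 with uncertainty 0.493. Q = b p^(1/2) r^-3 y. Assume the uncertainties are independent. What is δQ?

Each factor contributes (exponent × relative error)² to (δQ/Q)²:
  (1·δb/b)² = (1×0.0930)² = 0.00864;  (½·δp/p)² = (0.5×0.0281)² = 0.000198;  (-3·δr/r)² = (-3×0.0679)² = 0.0415;  (1·δy/y)² = (1×0.0655)² = 0.00429
δQ/Q = √(0.0546) = 0.234
Q = 0.0001037, so δQ = 0.234 × 0.0001037 = 2.42e-05.

2.42e-05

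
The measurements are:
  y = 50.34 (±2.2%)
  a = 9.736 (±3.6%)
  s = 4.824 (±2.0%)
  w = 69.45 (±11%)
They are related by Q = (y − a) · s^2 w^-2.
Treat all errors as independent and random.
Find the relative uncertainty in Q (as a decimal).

Let u = y − a = 40.60. δu = √(δy² + δa²) = √(1.23 + 0.123) = 1.16, so δu/u = 0.0286.
Q is then a monomial in u, s, w:
δQ/Q = √((δu/u)² + (2·δs/s)² + (-2·δw/w)²) = √(0.000818 + 0.00160 + 0.0484) = 0.225

0.225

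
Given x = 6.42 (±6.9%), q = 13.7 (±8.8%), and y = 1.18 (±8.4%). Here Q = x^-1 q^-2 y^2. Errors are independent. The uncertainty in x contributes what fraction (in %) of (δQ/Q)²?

(δQ/Q)² = (-1·δx/x)² + (-2·δq/q)² + (2·δy/y)²
  x term: (-1×0.0690)² = 0.00476
  q term: (-2×0.0880)² = 0.0310
  y term: (2×0.0840)² = 0.0282
Total = 0.0640. Share from x = 0.00476/0.0640 = 0.0744.

7.44%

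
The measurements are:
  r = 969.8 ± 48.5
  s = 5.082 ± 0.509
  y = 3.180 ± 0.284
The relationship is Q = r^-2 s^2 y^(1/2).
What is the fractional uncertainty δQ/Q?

0.228

Products/powers → add relative errors in quadrature, weighted by exponent:
  (-2·δr/r)² = (-2×0.0500)² = 0.0100;  (2·δs/s)² = (2×0.100)² = 0.0401;  (½·δy/y)² = (0.5×0.0893)² = 0.00199
δQ/Q = √(0.0521) = 0.228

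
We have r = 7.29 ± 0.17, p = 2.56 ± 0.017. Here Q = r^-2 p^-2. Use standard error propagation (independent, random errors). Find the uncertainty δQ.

0.000139

Products/powers → add relative errors in quadrature, weighted by exponent:
  (-2·δr/r)² = (-2×0.0233)² = 0.00218;  (-2·δp/p)² = (-2×0.00664)² = 0.000176
δQ/Q = √(0.00235) = 0.0485
Q = 0.00287, so δQ = 0.0485 × 0.00287 = 0.000139.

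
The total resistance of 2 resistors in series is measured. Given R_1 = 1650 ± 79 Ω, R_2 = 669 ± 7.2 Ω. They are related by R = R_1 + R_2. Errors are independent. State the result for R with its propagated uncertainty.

Absolute uncertainties add in quadrature for a linear combination:
  (δR_1)² = 6240;  (δR_2)² = 51.8
δR = √(6290) = 79.3 Ω
R = 2320 Ω.

2320 ± 79.3 Ω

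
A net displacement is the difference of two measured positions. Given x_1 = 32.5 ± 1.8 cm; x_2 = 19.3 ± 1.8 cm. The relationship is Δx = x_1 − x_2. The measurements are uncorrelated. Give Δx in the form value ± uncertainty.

13.2 ± 2.55 cm

Δx is a linear combination, so absolute uncertainties add in quadrature:
  (δx_1)² = 3.24;  (δx_2)² = 3.24
δΔx = √(6.48) = 2.55 cm
Δx = 13.2 cm.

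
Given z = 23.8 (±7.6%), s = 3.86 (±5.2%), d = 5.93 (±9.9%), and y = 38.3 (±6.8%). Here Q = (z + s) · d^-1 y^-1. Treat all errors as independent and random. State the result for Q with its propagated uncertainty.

Let u = z + s = 27.7. δu = √(δz² + δs²) = √(3.27 + 0.0403) = 1.82, so δu/u = 0.0658.
Q is then a monomial in u, d, y:
δQ/Q = √((δu/u)² + (-1·δd/d)² + (-1·δy/y)²) = √(0.00433 + 0.00980 + 0.00462) = 0.137
Q = 0.122, so δQ = 0.137 × 0.122 = 0.0167.

0.122 ± 0.0167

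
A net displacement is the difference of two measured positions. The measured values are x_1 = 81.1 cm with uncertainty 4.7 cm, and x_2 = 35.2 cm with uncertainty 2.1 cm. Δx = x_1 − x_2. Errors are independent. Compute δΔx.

5.15 cm

Sums and differences: (δΔx)² = Σ (cᵢ δxᵢ)².
  (δx_1)² = 22.1;  (δx_2)² = 4.41
δΔx = √(26.5) = 5.15 cm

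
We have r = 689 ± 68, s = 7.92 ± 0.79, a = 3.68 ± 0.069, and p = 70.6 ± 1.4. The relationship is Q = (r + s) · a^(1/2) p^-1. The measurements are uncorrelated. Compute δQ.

Let u = r + s = 697. δu = √(δr² + δs²) = √(4620 + 0.624) = 68.0, so δu/u = 0.0976.
Q is then a monomial in u, a, p:
δQ/Q = √((δu/u)² + (½·δa/a)² + (-1·δp/p)²) = √(0.00952 + 8.79e-05 + 0.000393) = 0.100
Q = 18.9, so δQ = 0.100 × 18.9 = 1.89.

1.89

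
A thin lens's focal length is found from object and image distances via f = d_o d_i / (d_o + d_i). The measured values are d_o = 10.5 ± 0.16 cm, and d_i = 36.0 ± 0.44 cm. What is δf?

∂f/∂d_o = (d_i/(d_o+d_i))² = 0.599;  ∂f/∂d_i = (d_o/(d_o+d_i))² = 0.0510
δf = √((∂f/∂d_o · δd_o)² + (∂f/∂d_i · δd_i)²) = √(0.00920 + 0.000503) = 0.0985 cm

0.0985 cm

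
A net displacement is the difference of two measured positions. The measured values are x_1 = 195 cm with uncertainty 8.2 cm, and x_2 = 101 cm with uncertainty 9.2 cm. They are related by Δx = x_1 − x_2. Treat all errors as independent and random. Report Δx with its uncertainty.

For a sum/difference, combine absolute errors in quadrature:
  (δx_1)² = 67.2;  (δx_2)² = 84.6
δΔx = √(152) = 12.3 cm
Δx = 94.0 cm.

94.0 ± 12.3 cm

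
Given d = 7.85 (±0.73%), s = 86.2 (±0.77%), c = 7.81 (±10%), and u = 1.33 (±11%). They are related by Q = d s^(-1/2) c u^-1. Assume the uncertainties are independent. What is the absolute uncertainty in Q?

0.739

Relative error in a monomial: (δQ/Q)² = Σ (nᵢ · δxᵢ/xᵢ)².
  (1·δd/d)² = (1×0.00730)² = 5.33e-05;  (−½·δs/s)² = (-0.5×0.00770)² = 1.48e-05;  (1·δc/c)² = (1×0.100)² = 0.0100;  (-1·δu/u)² = (-1×0.110)² = 0.0121
δQ/Q = √(0.0222) = 0.149
Q = 4.96, so δQ = 0.149 × 4.96 = 0.739.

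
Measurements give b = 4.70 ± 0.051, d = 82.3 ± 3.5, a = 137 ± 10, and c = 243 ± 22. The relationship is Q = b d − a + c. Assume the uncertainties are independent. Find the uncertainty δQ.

29.5

Let p = b·d = 387. δp/p = √((1·δb/b)² + (1·δd/d)²) = √(0.000118 + 0.00181) = 0.0439, so δp = 17.0.
Q = p − a + c: δQ = √(δp² + δa² + δc²) = √(288 + 100 + 484) = 29.5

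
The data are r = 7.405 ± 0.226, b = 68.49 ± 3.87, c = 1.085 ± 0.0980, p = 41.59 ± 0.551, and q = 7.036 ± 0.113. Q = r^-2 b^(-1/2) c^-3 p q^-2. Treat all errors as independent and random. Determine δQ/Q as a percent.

For a monomial Q ∝ r^-2, b^(-1/2), c^-3, p, q^-2, fractional errors add in quadrature:
  (-2·δr/r)² = (-2×0.0305)² = 0.00373;  (−½·δb/b)² = (-0.5×0.0565)² = 0.000798;  (-3·δc/c)² = (-3×0.0903)² = 0.0734;  (1·δp/p)² = (1×0.0132)² = 0.000176;  (-2·δq/q)² = (-2×0.0161)² = 0.00103
δQ/Q = √(0.0792) = 0.281

28.1%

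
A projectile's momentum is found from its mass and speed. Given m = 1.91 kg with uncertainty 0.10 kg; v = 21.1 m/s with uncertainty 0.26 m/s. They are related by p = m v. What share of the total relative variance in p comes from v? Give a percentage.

(δp/p)² = (1·δm/m)² + (1·δv/v)²
  m term: (1×0.0524)² = 0.00274
  v term: (1×0.0123)² = 0.000152
Total = 0.00289. Share from v = 0.000152/0.00289 = 0.0525.

5.25%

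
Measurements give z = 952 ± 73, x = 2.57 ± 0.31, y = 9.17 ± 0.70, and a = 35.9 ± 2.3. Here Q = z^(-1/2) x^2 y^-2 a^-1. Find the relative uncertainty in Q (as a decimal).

0.295

Q is a product of powers, so relative uncertainties combine in quadrature:
  (−½·δz/z)² = (-0.5×0.0767)² = 0.00147;  (2·δx/x)² = (2×0.121)² = 0.0582;  (-2·δy/y)² = (-2×0.0763)² = 0.0233;  (-1·δa/a)² = (-1×0.0641)² = 0.00410
δQ/Q = √(0.0871) = 0.295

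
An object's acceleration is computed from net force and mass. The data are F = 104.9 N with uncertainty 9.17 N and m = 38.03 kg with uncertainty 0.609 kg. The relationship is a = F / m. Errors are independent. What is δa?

0.245 m/s^2

a is a product of powers, so relative uncertainties combine in quadrature:
  (1·δF/F)² = (1×0.0874)² = 0.00764;  (-1·δm/m)² = (-1×0.0160)² = 0.000256
δa/a = √(0.00790) = 0.0889
a = 2.758 m/s^2, so δa = 0.0889 × 2.758 = 0.245 m/s^2.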